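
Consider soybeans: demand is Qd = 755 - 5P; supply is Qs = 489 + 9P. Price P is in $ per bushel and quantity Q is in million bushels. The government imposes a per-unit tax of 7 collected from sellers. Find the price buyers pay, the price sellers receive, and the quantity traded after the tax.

P_b = 23.5, P_s = 16.5, Q = 637.5

The tax drives a wedge P_b - P_s = 7. Substituting P_s = P_b - 7 into supply: Qs = 426 + 9P_b.
Set Qd = Qs: 755 - 5P_b = 426 + 9P_b, so 329 = 14P_b and P_b = 23.5.
Then P_s = 23.5 - 7 = 16.5 and Q = 755 - 5(23.5) = 637.5.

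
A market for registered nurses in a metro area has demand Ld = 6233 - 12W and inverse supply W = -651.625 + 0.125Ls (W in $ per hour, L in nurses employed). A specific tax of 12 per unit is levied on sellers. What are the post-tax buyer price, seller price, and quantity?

W_b = 55.8, W_s = 43.8, L = 5563.4

Inverting to quantity form: Ls = 5213 + 8W.
With a tax of 12 on sellers, they supply based on the net price W_s = W_b - 12, so Ls = 5117 + 8W_b.
Market clearing requires 6233 - 12W_b = 5117 + 8W_b; hence 1116 = 20W_b and W_b = 55.8.
So W_s = 43.8 and the quantity traded is L = 6233 - 12(55.8) = 5563.4.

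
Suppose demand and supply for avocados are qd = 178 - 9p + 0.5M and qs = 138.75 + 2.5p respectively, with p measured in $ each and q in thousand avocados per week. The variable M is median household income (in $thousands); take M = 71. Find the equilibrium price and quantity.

With M = 71, demand is qd = 213.5 - 9p.
Set qd = qs: 213.5 - 9p = 138.75 + 2.5p, so 74.75 = 11.5p and p* = 6.5.
Substitute back: q* = 213.5 - 9(6.5) = 155.

p* = 6.5, q* = 155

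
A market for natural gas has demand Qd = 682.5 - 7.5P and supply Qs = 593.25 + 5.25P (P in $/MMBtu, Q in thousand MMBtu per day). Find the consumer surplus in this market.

Set Qd = Qs: 682.5 - 7.5P = 593.25 + 5.25P, so 89.25 = 12.75P and P* = 7.
From the demand curve, Q* = 682.5 - 7.5(7) = 630.
Demand choke price (Qd = 0): P = 682.5/7.5 = 91. Consumer surplus = ½ × (91 - 7) × 630 = 26460.

Consumer surplus = 26460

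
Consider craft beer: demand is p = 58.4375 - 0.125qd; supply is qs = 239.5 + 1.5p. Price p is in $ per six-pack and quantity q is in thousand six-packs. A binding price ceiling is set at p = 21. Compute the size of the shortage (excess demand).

Shortage = 28.5

Rewriting in direct form: qd = 467.5 - 8p.
With p fixed at 21, quantity demanded is 299.5 and quantity supplied is 271.
Shortage = qd - qs = 299.5 - 271 = 28.5.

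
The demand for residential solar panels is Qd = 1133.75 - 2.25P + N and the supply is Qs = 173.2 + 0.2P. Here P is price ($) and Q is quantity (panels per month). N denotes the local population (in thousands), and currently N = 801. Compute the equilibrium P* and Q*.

P* = 719, Q* = 317

With N = 801, demand is Qd = 1934.75 - 2.25P.
The market clears where 1934.75 - 2.25P = 173.2 + 0.2P. Rearranging, 2.45P = 1761.55, hence P* = 719.
From the demand curve, Q* = 1934.75 - 2.25(719) = 317.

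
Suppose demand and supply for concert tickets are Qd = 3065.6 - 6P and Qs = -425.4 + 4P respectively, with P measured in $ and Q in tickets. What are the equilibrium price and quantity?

At equilibrium Qd = Qs, so 3065.6 - 6P = -425.4 + 4P; collecting terms, 3491 = 10P and P* = 349.1.
Then Q* = 3065.6 - 6(349.1) = 971.

P* = 349.1, Q* = 971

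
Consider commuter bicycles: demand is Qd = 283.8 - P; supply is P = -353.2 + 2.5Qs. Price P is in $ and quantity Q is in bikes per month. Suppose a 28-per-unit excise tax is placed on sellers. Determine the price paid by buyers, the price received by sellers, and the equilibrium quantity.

P_b = 109.8, P_s = 81.8, Q = 174

Rewriting in direct form: Qs = 141.28 + 0.4P.
The tax drives a wedge P_b - P_s = 28. Substituting P_s = P_b - 28 into supply: Qs = 130.08 + 0.4P_b.
Set Qd = Qs: 283.8 - P_b = 130.08 + 0.4P_b, so 153.72 = 1.4P_b and P_b = 109.8.
Then P_s = 109.8 - 28 = 81.8 and Q = 283.8 - 109.8 = 174.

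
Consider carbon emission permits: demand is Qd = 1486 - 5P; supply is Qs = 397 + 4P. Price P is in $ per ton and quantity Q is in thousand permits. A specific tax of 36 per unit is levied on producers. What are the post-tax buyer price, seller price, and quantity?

P_b = 137, P_s = 101, Q = 801

With a tax of 36 on producers, they supply based on the net price P_s = P_b - 36, so Qs = 253 + 4P_b.
Set Qd = Qs: 1486 - 5P_b = 253 + 4P_b, so 1233 = 9P_b and P_b = 137.
So P_s = 101 and the quantity traded is Q = 1486 - 5(137) = 801.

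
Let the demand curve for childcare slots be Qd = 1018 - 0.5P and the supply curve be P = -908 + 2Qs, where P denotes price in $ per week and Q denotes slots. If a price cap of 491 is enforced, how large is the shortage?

Shortage = 73

Inverting to quantity form: Qs = 454 + 0.5P.
Evaluating both curves at the ceiling price 491 gives Qd = 772.5, Qs = 699.5.
Shortage = Qd - Qs = 772.5 - 699.5 = 73.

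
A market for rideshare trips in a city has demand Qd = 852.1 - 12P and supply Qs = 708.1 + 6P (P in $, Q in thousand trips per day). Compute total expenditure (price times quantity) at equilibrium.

The market clears where 852.1 - 12P = 708.1 + 6P. Rearranging, 18P = 144, hence P* = 8.
From the demand curve, Q* = 852.1 - 12(8) = 756.1.
Total expenditure = P* × Q* = 8 × 756.1 = 6048.8.

Total expenditure = 6048.8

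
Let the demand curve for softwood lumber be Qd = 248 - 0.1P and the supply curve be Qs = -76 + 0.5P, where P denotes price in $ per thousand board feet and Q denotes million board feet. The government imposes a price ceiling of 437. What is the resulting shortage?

At P = 437: Qd = 204.3 and Qs = 142.5.
Shortage = Qd - Qs = 204.3 - 142.5 = 61.8.

Shortage = 61.8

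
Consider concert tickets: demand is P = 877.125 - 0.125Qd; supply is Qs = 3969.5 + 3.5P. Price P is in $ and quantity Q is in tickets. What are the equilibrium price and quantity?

P* = 265, Q* = 4897

In direct form, Qd = 7017 - 8P.
Equating demand and supply, 7017 - 8P = 3969.5 + 3.5P gives 11.5P = 3047.5, so P* = 265.
Then Q* = 7017 - 8(265) = 4897.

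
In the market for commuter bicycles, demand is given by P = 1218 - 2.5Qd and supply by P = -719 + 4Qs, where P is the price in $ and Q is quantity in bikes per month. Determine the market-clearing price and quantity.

Rewriting in direct form: Qd = 487.2 - 0.4P and Qs = 179.75 + 0.25P.
The market clears where 487.2 - 0.4P = 179.75 + 0.25P. Rearranging, 0.65P = 307.45, hence P* = 473.
Plugging P* into demand: Q* = 487.2 - 0.4(473) = 298.

P* = 473, Q* = 298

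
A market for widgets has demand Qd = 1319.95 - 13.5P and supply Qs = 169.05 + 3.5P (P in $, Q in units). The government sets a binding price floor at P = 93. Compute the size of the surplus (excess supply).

Evaluating both curves at the floor price 93 gives Qd = 64.45, Qs = 494.55.
Surplus = Qs - Qd = 494.55 - 64.45 = 430.1.

Surplus = 430.1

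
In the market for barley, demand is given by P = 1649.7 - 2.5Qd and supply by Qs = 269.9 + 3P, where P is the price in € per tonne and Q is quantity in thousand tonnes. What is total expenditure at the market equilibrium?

Solving each curve for Q: Qd = 659.88 - 0.4P.
At equilibrium Qd = Qs, so 659.88 - 0.4P = 269.9 + 3P; collecting terms, 389.98 = 3.4P and P* = 114.7.
Plugging P* into demand: Q* = 659.88 - 0.4(114.7) = 614.
Total expenditure = P* × Q* = 114.7 × 614 = 70425.8.

Total expenditure = 70425.8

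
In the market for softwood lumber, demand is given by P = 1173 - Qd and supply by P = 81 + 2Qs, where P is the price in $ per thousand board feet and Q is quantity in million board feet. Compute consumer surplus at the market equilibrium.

Consumer surplus = 66248

In direct form, Qd = 1173 - P and Qs = -40.5 + 0.5P.
Set Qd = Qs: 1173 - P = -40.5 + 0.5P, so 1213.5 = 1.5P and P* = 809.
Substitute back: Q* = 1173 - 809 = 364.
Demand choke price (Qd = 0): P = 1173. Consumer surplus = ½ × (1173 - 809) × 364 = 66248.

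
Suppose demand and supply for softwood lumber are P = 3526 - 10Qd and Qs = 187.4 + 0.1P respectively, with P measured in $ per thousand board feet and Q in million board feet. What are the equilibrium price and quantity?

P* = 826, Q* = 270

Solving each curve for Q: Qd = 352.6 - 0.1P.
Equating demand and supply, 352.6 - 0.1P = 187.4 + 0.1P gives 0.2P = 165.2, so P* = 826.
From the demand curve, Q* = 352.6 - 0.1(826) = 270.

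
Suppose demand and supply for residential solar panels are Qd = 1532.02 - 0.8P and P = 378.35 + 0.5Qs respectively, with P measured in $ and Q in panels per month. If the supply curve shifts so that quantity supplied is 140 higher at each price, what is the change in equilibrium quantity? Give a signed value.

Inverting to quantity form: Qs = -756.7 + 2P.
Set Qd = Qs: 1532.02 - 0.8P = -756.7 + 2P, so 2288.72 = 2.8P and P* = 817.4.
From the demand curve, Q* = 1532.02 - 0.8(817.4) = 878.1.
After the shift, supply is Qs = -616.7 + 2P.
Re-solving, 2.8P = 2148.72 gives P = 767.4 and Q = 918.1.
ΔQ = 918.1 - 878.1 = 40.

ΔQ = 40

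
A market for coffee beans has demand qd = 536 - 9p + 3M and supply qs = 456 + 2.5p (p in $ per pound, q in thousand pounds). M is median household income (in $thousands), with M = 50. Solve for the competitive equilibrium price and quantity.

With M = 50, demand is qd = 686 - 9p.
At equilibrium qd = qs, so 686 - 9p = 456 + 2.5p; collecting terms, 230 = 11.5p and p* = 20.
Substitute back: q* = 686 - 9(20) = 506.

p* = 20, q* = 506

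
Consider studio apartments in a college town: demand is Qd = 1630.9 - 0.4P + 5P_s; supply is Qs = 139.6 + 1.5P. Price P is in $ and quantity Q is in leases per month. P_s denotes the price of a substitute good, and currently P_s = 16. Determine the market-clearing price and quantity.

P* = 827, Q* = 1380.1

With P_s = 16, demand is Qd = 1710.9 - 0.4P.
The market clears where 1710.9 - 0.4P = 139.6 + 1.5P. Rearranging, 1.9P = 1571.3, hence P* = 827.
Plugging P* into demand: Q* = 1710.9 - 0.4(827) = 1380.1.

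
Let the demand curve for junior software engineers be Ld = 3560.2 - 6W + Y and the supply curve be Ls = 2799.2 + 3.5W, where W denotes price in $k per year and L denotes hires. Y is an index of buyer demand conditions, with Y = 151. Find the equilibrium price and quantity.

W* = 96, L* = 3135.2

With Y = 151, demand is Ld = 3711.2 - 6W.
At equilibrium Ld = Ls, so 3711.2 - 6W = 2799.2 + 3.5W; collecting terms, 912 = 9.5W and W* = 96.
Substitute back: L* = 3711.2 - 6(96) = 3135.2.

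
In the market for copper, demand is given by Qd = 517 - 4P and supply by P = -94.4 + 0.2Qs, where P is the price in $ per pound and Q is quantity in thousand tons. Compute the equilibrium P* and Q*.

P* = 5, Q* = 497

Rewriting in direct form: Qs = 472 + 5P.
Equating demand and supply, 517 - 4P = 472 + 5P gives 9P = 45, so P* = 5.
Then Q* = 517 - 4(5) = 497.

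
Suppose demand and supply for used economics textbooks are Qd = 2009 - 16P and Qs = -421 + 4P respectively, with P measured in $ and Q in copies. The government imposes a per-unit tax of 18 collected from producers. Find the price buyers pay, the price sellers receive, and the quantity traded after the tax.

P_b = 125.1, P_s = 107.1, Q = 7.4

The tax drives a wedge P_b - P_s = 18. Substituting P_s = P_b - 18 into supply: Qs = -493 + 4P_b.
Equate demand and the shifted supply: 2009 - 16P_b = -493 + 4P_b, giving 20P_b = 2502, so P_b = 125.1.
So P_s = 107.1 and the quantity traded is Q = 2009 - 16(125.1) = 7.4.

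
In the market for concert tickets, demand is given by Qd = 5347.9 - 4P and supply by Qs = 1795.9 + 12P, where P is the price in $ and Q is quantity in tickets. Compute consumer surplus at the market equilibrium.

Consumer surplus = 2486338.50125

Equating demand and supply, 5347.9 - 4P = 1795.9 + 12P gives 16P = 3552, so P* = 222.
Substitute back: Q* = 5347.9 - 4(222) = 4459.9.
Demand choke price (Qd = 0): P = 5347.9/4 = 1336.975. Consumer surplus = ½ × (1336.975 - 222) × 4459.9 = 2486338.50125.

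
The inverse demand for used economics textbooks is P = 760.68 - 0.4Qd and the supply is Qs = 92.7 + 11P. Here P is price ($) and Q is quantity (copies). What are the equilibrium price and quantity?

Rewriting in direct form: Qd = 1901.7 - 2.5P.
Equating demand and supply, 1901.7 - 2.5P = 92.7 + 11P gives 13.5P = 1809, so P* = 134.
Substitute back: Q* = 1901.7 - 2.5(134) = 1566.7.

P* = 134, Q* = 1566.7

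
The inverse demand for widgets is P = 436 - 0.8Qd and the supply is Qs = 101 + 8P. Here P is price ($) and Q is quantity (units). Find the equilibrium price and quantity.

P* = 48, Q* = 485

Rewriting in direct form: Qd = 545 - 1.25P.
Set Qd = Qs: 545 - 1.25P = 101 + 8P, so 444 = 9.25P and P* = 48.
Then Q* = 545 - 1.25(48) = 485.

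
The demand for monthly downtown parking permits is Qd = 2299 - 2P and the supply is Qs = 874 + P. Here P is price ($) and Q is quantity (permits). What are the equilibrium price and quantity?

P* = 475, Q* = 1349

Equating demand and supply, 2299 - 2P = 874 + P gives 3P = 1425, so P* = 475.
Then Q* = 2299 - 2(475) = 1349.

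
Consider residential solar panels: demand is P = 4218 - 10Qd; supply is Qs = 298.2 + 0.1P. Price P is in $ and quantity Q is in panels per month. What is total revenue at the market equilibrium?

Total revenue = 222480

Rewriting in direct form: Qd = 421.8 - 0.1P.
At equilibrium Qd = Qs, so 421.8 - 0.1P = 298.2 + 0.1P; collecting terms, 123.6 = 0.2P and P* = 618.
Substitute back: Q* = 421.8 - 0.1(618) = 360.
Total revenue = P* × Q* = 618 × 360 = 222480.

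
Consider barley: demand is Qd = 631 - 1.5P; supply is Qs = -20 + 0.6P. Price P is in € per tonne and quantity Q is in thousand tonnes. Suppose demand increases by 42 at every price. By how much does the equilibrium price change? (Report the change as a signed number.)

The market clears where 631 - 1.5P = -20 + 0.6P. Rearranging, 2.1P = 651, hence P* = 310.
From the demand curve, Q* = 631 - 1.5(310) = 166.
After the shift, demand is Qd = 673 - 1.5P.
New equilibrium: 693 = 2.1P, so P = 330 and Q = 178.
ΔP = 330 - 310 = 20.

ΔP = 20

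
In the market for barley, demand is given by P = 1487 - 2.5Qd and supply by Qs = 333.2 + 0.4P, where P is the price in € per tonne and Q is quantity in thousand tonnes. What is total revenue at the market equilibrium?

In direct form, Qd = 594.8 - 0.4P.
Set Qd = Qs: 594.8 - 0.4P = 333.2 + 0.4P, so 261.6 = 0.8P and P* = 327.
Substitute back: Q* = 594.8 - 0.4(327) = 464.
Total revenue = P* × Q* = 327 × 464 = 151728.

Total revenue = 151728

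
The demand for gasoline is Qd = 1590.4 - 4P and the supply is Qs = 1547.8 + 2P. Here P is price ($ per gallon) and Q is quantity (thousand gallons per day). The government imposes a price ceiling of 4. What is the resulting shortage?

Shortage = 18.6

At P = 4: Qd = 1574.4 and Qs = 1555.8.
Shortage = Qd - Qs = 1574.4 - 1555.8 = 18.6.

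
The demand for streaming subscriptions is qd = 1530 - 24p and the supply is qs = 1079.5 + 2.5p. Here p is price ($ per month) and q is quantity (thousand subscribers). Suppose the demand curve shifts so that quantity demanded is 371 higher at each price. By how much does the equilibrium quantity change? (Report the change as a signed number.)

Δq = 35

Equating demand and supply, 1530 - 24p = 1079.5 + 2.5p gives 26.5p = 450.5, so p* = 17.
From the demand curve, q* = 1530 - 24(17) = 1122.
After the shift, demand is qd = 1901 - 24p.
The new intersection has 821.5 = 26.5p, i.e. p = 31, q = 1157.
Δq = 1157 - 1122 = 35.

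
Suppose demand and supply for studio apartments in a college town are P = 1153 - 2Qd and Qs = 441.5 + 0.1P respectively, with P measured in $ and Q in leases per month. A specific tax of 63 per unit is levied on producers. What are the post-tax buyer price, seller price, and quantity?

Inverting to quantity form: Qd = 576.5 - 0.5P.
Producers keep P_s = P_b - 63 per unit, so supply in terms of the buyer price is Qs = 435.2 + 0.1P_b.
Market clearing requires 576.5 - 0.5P_b = 435.2 + 0.1P_b; hence 141.3 = 0.6P_b and P_b = 235.5.
So P_s = 172.5 and the quantity traded is Q = 576.5 - 0.5(235.5) = 458.75.

P_b = 235.5, P_s = 172.5, Q = 458.75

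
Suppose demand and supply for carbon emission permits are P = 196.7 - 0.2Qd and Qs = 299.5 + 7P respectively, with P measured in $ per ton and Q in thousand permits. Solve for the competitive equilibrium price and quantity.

P* = 57, Q* = 698.5

Solving each curve for Q: Qd = 983.5 - 5P.
Equating demand and supply, 983.5 - 5P = 299.5 + 7P gives 12P = 684, so P* = 57.
Plugging P* into demand: Q* = 983.5 - 5(57) = 698.5.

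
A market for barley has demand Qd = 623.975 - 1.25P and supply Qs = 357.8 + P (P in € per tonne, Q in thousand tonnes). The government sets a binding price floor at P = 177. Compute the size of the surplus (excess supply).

Surplus = 132.075

At P = 177: Qd = 402.725 and Qs = 534.8.
Surplus = Qs - Qd = 534.8 - 402.725 = 132.075.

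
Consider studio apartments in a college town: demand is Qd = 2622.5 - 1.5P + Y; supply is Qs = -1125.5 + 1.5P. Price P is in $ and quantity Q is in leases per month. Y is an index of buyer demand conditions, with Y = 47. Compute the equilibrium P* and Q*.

P* = 1265, Q* = 772

With Y = 47, demand is Qd = 2669.5 - 1.5P.
At equilibrium Qd = Qs, so 2669.5 - 1.5P = -1125.5 + 1.5P; collecting terms, 3795 = 3P and P* = 1265.
From the demand curve, Q* = 2669.5 - 1.5(1265) = 772.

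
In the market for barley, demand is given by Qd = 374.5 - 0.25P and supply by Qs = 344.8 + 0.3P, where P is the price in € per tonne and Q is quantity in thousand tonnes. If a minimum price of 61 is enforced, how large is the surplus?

With P fixed at 61, quantity demanded is 359.25 and quantity supplied is 363.1.
Surplus = Qs - Qd = 363.1 - 359.25 = 3.85.

Surplus = 3.85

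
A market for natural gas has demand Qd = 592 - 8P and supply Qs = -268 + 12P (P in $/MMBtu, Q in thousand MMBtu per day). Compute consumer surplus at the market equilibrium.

Consumer surplus = 3844

At equilibrium Qd = Qs, so 592 - 8P = -268 + 12P; collecting terms, 860 = 20P and P* = 43.
From the demand curve, Q* = 592 - 8(43) = 248.
Demand choke price (Qd = 0): P = 592/8 = 74. Consumer surplus = ½ × (74 - 43) × 248 = 3844.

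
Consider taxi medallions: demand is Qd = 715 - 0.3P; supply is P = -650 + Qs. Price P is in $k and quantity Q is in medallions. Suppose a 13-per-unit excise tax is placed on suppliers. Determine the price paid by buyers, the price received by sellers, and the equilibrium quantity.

Inverting to quantity form: Qs = 650 + P.
Suppliers keep P_s = P_b - 13 per unit, so supply in terms of the buyer price is Qs = 637 + P_b.
Market clearing requires 715 - 0.3P_b = 637 + P_b; hence 78 = 1.3P_b and P_b = 60.
Then P_s = 60 - 13 = 47 and Q = 715 - 0.3(60) = 697.

P_b = 60, P_s = 47, Q = 697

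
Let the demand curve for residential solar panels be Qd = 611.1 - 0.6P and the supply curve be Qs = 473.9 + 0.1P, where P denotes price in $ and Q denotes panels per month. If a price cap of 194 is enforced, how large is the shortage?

Shortage = 1.4

Evaluating both curves at the ceiling price 194 gives Qd = 494.7, Qs = 493.3.
Shortage = Qd - Qs = 494.7 - 493.3 = 1.4.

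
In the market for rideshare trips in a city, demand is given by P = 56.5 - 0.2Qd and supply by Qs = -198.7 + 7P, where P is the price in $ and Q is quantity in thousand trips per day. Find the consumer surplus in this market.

Rewriting in direct form: Qd = 282.5 - 5P.
Equating demand and supply, 282.5 - 5P = -198.7 + 7P gives 12P = 481.2, so P* = 40.1.
Substitute back: Q* = 282.5 - 5(40.1) = 82.
Demand choke price (Qd = 0): P = 282.5/5 = 56.5. Consumer surplus = ½ × (56.5 - 40.1) × 82 = 672.4.

Consumer surplus = 672.4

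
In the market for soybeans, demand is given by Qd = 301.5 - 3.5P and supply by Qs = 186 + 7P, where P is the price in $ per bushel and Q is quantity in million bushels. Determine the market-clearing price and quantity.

The market clears where 301.5 - 3.5P = 186 + 7P. Rearranging, 10.5P = 115.5, hence P* = 11.
From the demand curve, Q* = 301.5 - 3.5(11) = 263.

P* = 11, Q* = 263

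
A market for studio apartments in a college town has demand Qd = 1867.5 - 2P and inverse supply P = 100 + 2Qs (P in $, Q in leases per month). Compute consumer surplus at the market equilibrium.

Consumer surplus = 27805.5625

Solving each curve for Q: Qs = -50 + 0.5P.
Set Qd = Qs: 1867.5 - 2P = -50 + 0.5P, so 1917.5 = 2.5P and P* = 767.
Plugging P* into demand: Q* = 1867.5 - 2(767) = 333.5.
Demand choke price (Qd = 0): P = 1867.5/2 = 933.75. Consumer surplus = ½ × (933.75 - 767) × 333.5 = 27805.5625.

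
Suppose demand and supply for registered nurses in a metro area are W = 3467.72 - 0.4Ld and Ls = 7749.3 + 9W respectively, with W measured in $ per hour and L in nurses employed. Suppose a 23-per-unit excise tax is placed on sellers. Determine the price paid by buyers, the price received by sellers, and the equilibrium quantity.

W_b = 98, W_s = 75, L = 8424.3

Rewriting in direct form: Ld = 8669.3 - 2.5W.
Sellers keep W_s = W_b - 23 per unit, so supply in terms of the buyer price is Ls = 7542.3 + 9W_b.
Set Ld = Ls: 8669.3 - 2.5W_b = 7542.3 + 9W_b, so 1127 = 11.5W_b and W_b = 98.
So W_s = 75 and the quantity traded is L = 8669.3 - 2.5(98) = 8424.3.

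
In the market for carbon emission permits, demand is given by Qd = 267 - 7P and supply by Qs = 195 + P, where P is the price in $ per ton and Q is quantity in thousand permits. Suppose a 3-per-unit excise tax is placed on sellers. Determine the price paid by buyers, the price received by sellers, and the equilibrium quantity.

The tax drives a wedge P_b - P_s = 3. Substituting P_s = P_b - 3 into supply: Qs = 192 + P_b.
Equate demand and the shifted supply: 267 - 7P_b = 192 + P_b, giving 8P_b = 75, so P_b = 9.375.
So P_s = 6.375 and the quantity traded is Q = 267 - 7(9.375) = 201.375.

P_b = 9.375, P_s = 6.375, Q = 201.375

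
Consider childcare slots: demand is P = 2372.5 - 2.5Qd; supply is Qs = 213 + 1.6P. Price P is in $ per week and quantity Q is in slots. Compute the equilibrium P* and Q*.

P* = 368, Q* = 801.8

Solving each curve for Q: Qd = 949 - 0.4P.
At equilibrium Qd = Qs, so 949 - 0.4P = 213 + 1.6P; collecting terms, 736 = 2P and P* = 368.
Then Q* = 949 - 0.4(368) = 801.8.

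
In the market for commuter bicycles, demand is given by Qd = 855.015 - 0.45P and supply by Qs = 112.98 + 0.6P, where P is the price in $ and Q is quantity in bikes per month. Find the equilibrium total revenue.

Equating demand and supply, 855.015 - 0.45P = 112.98 + 0.6P gives 1.05P = 742.035, so P* = 706.7.
Plugging P* into demand: Q* = 855.015 - 0.45(706.7) = 537.
Total revenue = P* × Q* = 706.7 × 537 = 379497.9.

Total revenue = 379497.9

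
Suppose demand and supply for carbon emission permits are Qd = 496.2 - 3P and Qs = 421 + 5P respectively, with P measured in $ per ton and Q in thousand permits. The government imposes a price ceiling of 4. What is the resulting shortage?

Shortage = 43.2

With P fixed at 4, quantity demanded is 484.2 and quantity supplied is 441.
Shortage = Qd - Qs = 484.2 - 441 = 43.2.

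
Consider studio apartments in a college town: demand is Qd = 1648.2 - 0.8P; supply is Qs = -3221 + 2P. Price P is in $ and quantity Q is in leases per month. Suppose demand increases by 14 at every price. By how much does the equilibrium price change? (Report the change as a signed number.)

Equating demand and supply, 1648.2 - 0.8P = -3221 + 2P gives 2.8P = 4869.2, so P* = 1739.
Substitute back: Q* = 1648.2 - 0.8(1739) = 257.
After the shift, demand is Qd = 1662.2 - 0.8P.
Re-solving, 2.8P = 4883.2 gives P = 1744 and Q = 267.
ΔP = 1744 - 1739 = 5.

ΔP = 5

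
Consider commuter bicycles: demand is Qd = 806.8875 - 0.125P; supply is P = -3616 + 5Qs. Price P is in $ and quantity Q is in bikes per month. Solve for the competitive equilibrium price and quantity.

Rewriting in direct form: Qs = 723.2 + 0.2P.
The market clears where 806.8875 - 0.125P = 723.2 + 0.2P. Rearranging, 0.325P = 83.6875, hence P* = 257.5.
Substitute back: Q* = 806.8875 - 0.125(257.5) = 774.7.

P* = 257.5, Q* = 774.7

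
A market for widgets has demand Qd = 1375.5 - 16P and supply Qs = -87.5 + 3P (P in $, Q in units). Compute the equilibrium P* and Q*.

At equilibrium Qd = Qs, so 1375.5 - 16P = -87.5 + 3P; collecting terms, 1463 = 19P and P* = 77.
From the demand curve, Q* = 1375.5 - 16(77) = 143.5.

P* = 77, Q* = 143.5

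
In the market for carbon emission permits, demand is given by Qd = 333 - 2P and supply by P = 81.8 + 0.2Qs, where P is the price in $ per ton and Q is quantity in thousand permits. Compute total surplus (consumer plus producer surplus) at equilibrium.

Inverting to quantity form: Qs = -409 + 5P.
At equilibrium Qd = Qs, so 333 - 2P = -409 + 5P; collecting terms, 742 = 7P and P* = 106.
Then Q* = 333 - 2(106) = 121.
Demand choke price = 166.5; supply choke price = 81.8. CS = ½(166.5 - 106)(121) = 3660.25; PS = ½(106 - 81.8)(121) = 1464.1. Total surplus = 5124.35.

Total surplus = 5124.35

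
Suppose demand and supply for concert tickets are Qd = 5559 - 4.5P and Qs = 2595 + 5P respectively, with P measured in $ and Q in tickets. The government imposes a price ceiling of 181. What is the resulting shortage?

At P = 181: Qd = 4744.5 and Qs = 3500.
Shortage = Qd - Qs = 4744.5 - 3500 = 1244.5.

Shortage = 1244.5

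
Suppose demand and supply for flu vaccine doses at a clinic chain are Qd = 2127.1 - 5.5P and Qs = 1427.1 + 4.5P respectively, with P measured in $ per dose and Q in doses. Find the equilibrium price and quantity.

The market clears where 2127.1 - 5.5P = 1427.1 + 4.5P. Rearranging, 10P = 700, hence P* = 70.
Then Q* = 2127.1 - 5.5(70) = 1742.1.

P* = 70, Q* = 1742.1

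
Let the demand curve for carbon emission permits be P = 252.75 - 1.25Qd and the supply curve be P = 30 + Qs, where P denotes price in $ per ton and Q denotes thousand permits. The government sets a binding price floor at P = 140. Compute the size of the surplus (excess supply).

Surplus = 19.8

In direct form, Qd = 202.2 - 0.8P and Qs = -30 + P.
With P fixed at 140, quantity demanded is 90.2 and quantity supplied is 110.
Surplus = Qs - Qd = 110 - 90.2 = 19.8.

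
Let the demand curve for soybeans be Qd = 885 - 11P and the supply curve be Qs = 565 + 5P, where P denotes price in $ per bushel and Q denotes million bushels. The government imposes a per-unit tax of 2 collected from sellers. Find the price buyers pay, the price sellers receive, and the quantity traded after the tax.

Sellers keep P_s = P_b - 2 per unit, so supply in terms of the buyer price is Qs = 555 + 5P_b.
Equate demand and the shifted supply: 885 - 11P_b = 555 + 5P_b, giving 16P_b = 330, so P_b = 20.625.
Then P_s = 20.625 - 2 = 18.625 and Q = 885 - 11(20.625) = 658.125.

P_b = 20.625, P_s = 18.625, Q = 658.125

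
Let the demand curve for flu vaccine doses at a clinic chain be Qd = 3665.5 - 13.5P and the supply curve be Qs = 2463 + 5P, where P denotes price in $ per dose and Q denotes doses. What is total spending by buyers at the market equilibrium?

The market clears where 3665.5 - 13.5P = 2463 + 5P. Rearranging, 18.5P = 1202.5, hence P* = 65.
Then Q* = 3665.5 - 13.5(65) = 2788.
Total spending by buyers = P* × Q* = 65 × 2788 = 181220.

Total spending by buyers = 181220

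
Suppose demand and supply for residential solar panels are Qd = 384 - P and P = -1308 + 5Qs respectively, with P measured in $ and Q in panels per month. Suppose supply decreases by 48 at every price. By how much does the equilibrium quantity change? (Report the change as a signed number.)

ΔQ = -40

Solving each curve for Q: Qs = 261.6 + 0.2P.
Equating demand and supply, 384 - P = 261.6 + 0.2P gives 1.2P = 122.4, so P* = 102.
Plugging P* into demand: Q* = 384 - 102 = 282.
After the shift, supply is Qs = 213.6 + 0.2P.
The new intersection has 170.4 = 1.2P, i.e. P = 142, Q = 242.
ΔQ = 242 - 282 = -40.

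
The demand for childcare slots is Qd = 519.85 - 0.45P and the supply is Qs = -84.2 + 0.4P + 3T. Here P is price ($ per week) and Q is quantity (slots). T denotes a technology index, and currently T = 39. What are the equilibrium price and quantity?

P* = 573, Q* = 262

With T = 39, supply is Qs = 32.8 + 0.4P.
At equilibrium Qd = Qs, so 519.85 - 0.45P = 32.8 + 0.4P; collecting terms, 487.05 = 0.85P and P* = 573.
Then Q* = 519.85 - 0.45(573) = 262.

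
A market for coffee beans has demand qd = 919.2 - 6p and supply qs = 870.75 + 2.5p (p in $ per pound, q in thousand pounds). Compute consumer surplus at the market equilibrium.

Consumer surplus = 65268.75

Set qd = qs: 919.2 - 6p = 870.75 + 2.5p, so 48.45 = 8.5p and p* = 5.7.
Then q* = 919.2 - 6(5.7) = 885.
Demand choke price (qd = 0): p = 919.2/6 = 153.2. Consumer surplus = ½ × (153.2 - 5.7) × 885 = 65268.75.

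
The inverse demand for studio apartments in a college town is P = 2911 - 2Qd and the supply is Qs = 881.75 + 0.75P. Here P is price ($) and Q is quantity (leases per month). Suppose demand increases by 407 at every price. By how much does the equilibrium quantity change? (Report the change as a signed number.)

ΔQ = 244.2

Solving each curve for Q: Qd = 1455.5 - 0.5P.
At equilibrium Qd = Qs, so 1455.5 - 0.5P = 881.75 + 0.75P; collecting terms, 573.75 = 1.25P and P* = 459.
Then Q* = 1455.5 - 0.5(459) = 1226.
After the shift, demand is Qd = 1862.5 - 0.5P.
New equilibrium: 980.75 = 1.25P, so P = 784.6 and Q = 1470.2.
ΔQ = 1470.2 - 1226 = 244.2.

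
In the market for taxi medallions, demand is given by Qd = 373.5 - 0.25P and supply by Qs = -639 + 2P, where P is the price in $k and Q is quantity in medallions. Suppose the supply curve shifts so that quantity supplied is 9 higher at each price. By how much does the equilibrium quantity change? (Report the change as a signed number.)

ΔQ = 1

At equilibrium Qd = Qs, so 373.5 - 0.25P = -639 + 2P; collecting terms, 1012.5 = 2.25P and P* = 450.
Plugging P* into demand: Q* = 373.5 - 0.25(450) = 261.
After the shift, supply is Qs = -630 + 2P.
Re-solving, 2.25P = 1003.5 gives P = 446 and Q = 262.
ΔQ = 262 - 261 = 1.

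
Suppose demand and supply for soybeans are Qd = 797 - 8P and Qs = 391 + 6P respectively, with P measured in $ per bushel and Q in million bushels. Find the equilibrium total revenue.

Set Qd = Qs: 797 - 8P = 391 + 6P, so 406 = 14P and P* = 29.
Then Q* = 797 - 8(29) = 565.
Total revenue = P* × Q* = 29 × 565 = 16385.

Total revenue = 16385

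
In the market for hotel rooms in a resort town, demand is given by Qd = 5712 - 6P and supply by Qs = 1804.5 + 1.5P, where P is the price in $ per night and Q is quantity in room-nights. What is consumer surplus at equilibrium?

Equating demand and supply, 5712 - 6P = 1804.5 + 1.5P gives 7.5P = 3907.5, so P* = 521.
Plugging P* into demand: Q* = 5712 - 6(521) = 2586.
Demand choke price (Qd = 0): P = 5712/6 = 952. Consumer surplus = ½ × (952 - 521) × 2586 = 557283.

Consumer surplus = 557283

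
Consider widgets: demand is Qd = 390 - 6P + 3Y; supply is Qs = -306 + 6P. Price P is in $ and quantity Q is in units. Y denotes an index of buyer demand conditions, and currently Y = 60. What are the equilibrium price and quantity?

P* = 73, Q* = 132

With Y = 60, demand is Qd = 570 - 6P.
At equilibrium Qd = Qs, so 570 - 6P = -306 + 6P; collecting terms, 876 = 12P and P* = 73.
Plugging P* into demand: Q* = 570 - 6(73) = 132.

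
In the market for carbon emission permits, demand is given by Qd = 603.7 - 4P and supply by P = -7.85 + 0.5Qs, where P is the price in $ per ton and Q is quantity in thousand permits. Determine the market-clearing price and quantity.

P* = 98, Q* = 211.7

Rewriting in direct form: Qs = 15.7 + 2P.
Set Qd = Qs: 603.7 - 4P = 15.7 + 2P, so 588 = 6P and P* = 98.
From the demand curve, Q* = 603.7 - 4(98) = 211.7.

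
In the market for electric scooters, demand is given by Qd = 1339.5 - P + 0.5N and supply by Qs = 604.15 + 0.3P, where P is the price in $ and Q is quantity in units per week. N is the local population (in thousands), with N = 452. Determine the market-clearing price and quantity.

With N = 452, demand is Qd = 1565.5 - P.
Set Qd = Qs: 1565.5 - P = 604.15 + 0.3P, so 961.35 = 1.3P and P* = 739.5.
Then Q* = 1565.5 - 739.5 = 826.

P* = 739.5, Q* = 826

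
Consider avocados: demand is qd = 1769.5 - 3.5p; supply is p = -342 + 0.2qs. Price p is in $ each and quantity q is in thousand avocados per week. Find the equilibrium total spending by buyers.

Total spending by buyers = 12215

Inverting to quantity form: qs = 1710 + 5p.
At equilibrium qd = qs, so 1769.5 - 3.5p = 1710 + 5p; collecting terms, 59.5 = 8.5p and p* = 7.
From the demand curve, q* = 1769.5 - 3.5(7) = 1745.
Total spending by buyers = p* × q* = 7 × 1745 = 12215.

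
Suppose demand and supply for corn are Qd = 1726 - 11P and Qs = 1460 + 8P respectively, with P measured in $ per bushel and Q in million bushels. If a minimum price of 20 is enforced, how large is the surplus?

Evaluating both curves at the floor price 20 gives Qd = 1506, Qs = 1620.
Surplus = Qs - Qd = 1620 - 1506 = 114.

Surplus = 114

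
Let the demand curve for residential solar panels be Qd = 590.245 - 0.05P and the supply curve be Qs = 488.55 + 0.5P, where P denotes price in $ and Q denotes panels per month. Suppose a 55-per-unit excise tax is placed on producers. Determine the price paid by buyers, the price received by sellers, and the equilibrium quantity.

With a tax of 55 on producers, they supply based on the net price P_s = P_b - 55, so Qs = 461.05 + 0.5P_b.
Equate demand and the shifted supply: 590.245 - 0.05P_b = 461.05 + 0.5P_b, giving 0.55P_b = 129.195, so P_b = 234.9.
So P_s = 179.9 and the quantity traded is Q = 590.245 - 0.05(234.9) = 578.5.

P_b = 234.9, P_s = 179.9, Q = 578.5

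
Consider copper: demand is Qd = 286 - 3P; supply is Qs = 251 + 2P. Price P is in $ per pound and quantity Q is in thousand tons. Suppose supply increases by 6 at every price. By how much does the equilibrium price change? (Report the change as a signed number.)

Equating demand and supply, 286 - 3P = 251 + 2P gives 5P = 35, so P* = 7.
Plugging P* into demand: Q* = 286 - 3(7) = 265.
After the shift, supply is Qs = 257 + 2P.
New equilibrium: 29 = 5P, so P = 5.8 and Q = 268.6.
ΔP = 5.8 - 7 = -1.2.

ΔP = -1.2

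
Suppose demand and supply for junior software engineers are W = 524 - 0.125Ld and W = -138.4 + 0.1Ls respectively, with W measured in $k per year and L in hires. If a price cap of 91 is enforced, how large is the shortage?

Shortage = 1170

Inverting to quantity form: Ld = 4192 - 8W and Ls = 1384 + 10W.
With W fixed at 91, quantity demanded is 3464 and quantity supplied is 2294.
Shortage = Ld - Ls = 3464 - 2294 = 1170.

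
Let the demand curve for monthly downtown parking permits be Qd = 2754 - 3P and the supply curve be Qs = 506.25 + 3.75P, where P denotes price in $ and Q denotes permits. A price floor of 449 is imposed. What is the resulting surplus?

At P = 449: Qd = 1407 and Qs = 2190.
Surplus = Qs - Qd = 2190 - 1407 = 783.

Surplus = 783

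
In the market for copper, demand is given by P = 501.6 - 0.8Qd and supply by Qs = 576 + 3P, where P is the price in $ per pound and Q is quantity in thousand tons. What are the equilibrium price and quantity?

P* = 12, Q* = 612

In direct form, Qd = 627 - 1.25P.
Set Qd = Qs: 627 - 1.25P = 576 + 3P, so 51 = 4.25P and P* = 12.
Substitute back: Q* = 627 - 1.25(12) = 612.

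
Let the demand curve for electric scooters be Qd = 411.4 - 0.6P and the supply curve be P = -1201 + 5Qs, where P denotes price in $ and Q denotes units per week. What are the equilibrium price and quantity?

P* = 214, Q* = 283

Inverting to quantity form: Qs = 240.2 + 0.2P.
The market clears where 411.4 - 0.6P = 240.2 + 0.2P. Rearranging, 0.8P = 171.2, hence P* = 214.
From the demand curve, Q* = 411.4 - 0.6(214) = 283.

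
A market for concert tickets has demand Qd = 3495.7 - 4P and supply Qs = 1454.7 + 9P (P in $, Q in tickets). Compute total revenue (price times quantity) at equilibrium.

Total revenue = 450228.9

Equating demand and supply, 3495.7 - 4P = 1454.7 + 9P gives 13P = 2041, so P* = 157.
Plugging P* into demand: Q* = 3495.7 - 4(157) = 2867.7.
Total revenue = P* × Q* = 157 × 2867.7 = 450228.9.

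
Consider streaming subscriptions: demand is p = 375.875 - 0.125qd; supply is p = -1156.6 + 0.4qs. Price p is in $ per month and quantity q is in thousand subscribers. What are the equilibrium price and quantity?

p* = 11, q* = 2919

In direct form, qd = 3007 - 8p and qs = 2891.5 + 2.5p.
At equilibrium qd = qs, so 3007 - 8p = 2891.5 + 2.5p; collecting terms, 115.5 = 10.5p and p* = 11.
Then q* = 3007 - 8(11) = 2919.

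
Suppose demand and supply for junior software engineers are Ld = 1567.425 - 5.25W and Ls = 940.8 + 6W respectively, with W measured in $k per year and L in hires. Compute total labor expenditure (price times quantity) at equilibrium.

At equilibrium Ld = Ls, so 1567.425 - 5.25W = 940.8 + 6W; collecting terms, 626.625 = 11.25W and W* = 55.7.
From the demand curve, L* = 1567.425 - 5.25(55.7) = 1275.
Total labor expenditure = W* × L* = 55.7 × 1275 = 71017.5.

Total labor expenditure = 71017.5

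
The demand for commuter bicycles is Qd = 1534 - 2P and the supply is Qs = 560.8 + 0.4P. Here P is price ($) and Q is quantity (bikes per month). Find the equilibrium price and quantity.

At equilibrium Qd = Qs, so 1534 - 2P = 560.8 + 0.4P; collecting terms, 973.2 = 2.4P and P* = 405.5.
Then Q* = 1534 - 2(405.5) = 723.

P* = 405.5, Q* = 723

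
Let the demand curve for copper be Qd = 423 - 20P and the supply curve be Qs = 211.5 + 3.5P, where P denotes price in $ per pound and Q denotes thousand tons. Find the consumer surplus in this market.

Equating demand and supply, 423 - 20P = 211.5 + 3.5P gives 23.5P = 211.5, so P* = 9.
Plugging P* into demand: Q* = 423 - 20(9) = 243.
Demand choke price (Qd = 0): P = 423/20 = 21.15. Consumer surplus = ½ × (21.15 - 9) × 243 = 1476.225.

Consumer surplus = 1476.225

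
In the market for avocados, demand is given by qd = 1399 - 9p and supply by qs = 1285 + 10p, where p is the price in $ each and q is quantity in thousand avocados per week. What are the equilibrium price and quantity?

p* = 6, q* = 1345

Equating demand and supply, 1399 - 9p = 1285 + 10p gives 19p = 114, so p* = 6.
Substitute back: q* = 1399 - 9(6) = 1345.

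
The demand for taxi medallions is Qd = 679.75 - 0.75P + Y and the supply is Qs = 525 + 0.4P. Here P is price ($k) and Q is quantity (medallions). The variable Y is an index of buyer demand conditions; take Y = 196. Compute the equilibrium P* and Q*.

With Y = 196, demand is Qd = 875.75 - 0.75P.
At equilibrium Qd = Qs, so 875.75 - 0.75P = 525 + 0.4P; collecting terms, 350.75 = 1.15P and P* = 305.
Plugging P* into demand: Q* = 875.75 - 0.75(305) = 647.

P* = 305, Q* = 647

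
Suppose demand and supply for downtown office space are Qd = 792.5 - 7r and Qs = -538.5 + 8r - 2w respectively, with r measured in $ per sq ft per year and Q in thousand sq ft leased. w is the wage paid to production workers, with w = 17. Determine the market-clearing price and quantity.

With w = 17, supply is Qs = -572.5 + 8r.
Set Qd = Qs: 792.5 - 7r = -572.5 + 8r, so 1365 = 15r and r* = 91.
Substitute back: Q* = 792.5 - 7(91) = 155.5.

r* = 91, Q* = 155.5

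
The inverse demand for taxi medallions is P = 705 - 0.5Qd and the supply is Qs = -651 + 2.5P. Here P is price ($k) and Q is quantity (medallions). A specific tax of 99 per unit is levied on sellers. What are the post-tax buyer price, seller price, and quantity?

P_b = 513, P_s = 414, Q = 384

Solving each curve for Q: Qd = 1410 - 2P.
The tax drives a wedge P_b - P_s = 99. Substituting P_s = P_b - 99 into supply: Qs = -898.5 + 2.5P_b.
Set Qd = Qs: 1410 - 2P_b = -898.5 + 2.5P_b, so 2308.5 = 4.5P_b and P_b = 513.
So P_s = 414 and the quantity traded is Q = 1410 - 2(513) = 384.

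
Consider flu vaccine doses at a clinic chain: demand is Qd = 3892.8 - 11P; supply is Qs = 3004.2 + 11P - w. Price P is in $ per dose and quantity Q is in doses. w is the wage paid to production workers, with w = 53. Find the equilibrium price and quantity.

With w = 53, supply is Qs = 2951.2 + 11P.
Equating demand and supply, 3892.8 - 11P = 2951.2 + 11P gives 22P = 941.6, so P* = 42.8.
From the demand curve, Q* = 3892.8 - 11(42.8) = 3422.

P* = 42.8, Q* = 3422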